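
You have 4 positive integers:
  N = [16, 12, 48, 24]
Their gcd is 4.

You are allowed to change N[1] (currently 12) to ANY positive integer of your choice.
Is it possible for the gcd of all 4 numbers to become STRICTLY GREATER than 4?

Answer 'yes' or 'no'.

Answer: yes

Derivation:
Current gcd = 4
gcd of all OTHER numbers (without N[1]=12): gcd([16, 48, 24]) = 8
The new gcd after any change is gcd(8, new_value).
This can be at most 8.
Since 8 > old gcd 4, the gcd CAN increase (e.g., set N[1] = 8).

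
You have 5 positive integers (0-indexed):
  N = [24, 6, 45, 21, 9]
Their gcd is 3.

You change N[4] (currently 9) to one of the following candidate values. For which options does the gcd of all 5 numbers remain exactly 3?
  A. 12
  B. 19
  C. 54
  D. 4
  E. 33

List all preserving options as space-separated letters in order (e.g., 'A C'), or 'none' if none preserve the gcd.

Answer: A C E

Derivation:
Old gcd = 3; gcd of others (without N[4]) = 3
New gcd for candidate v: gcd(3, v). Preserves old gcd iff gcd(3, v) = 3.
  Option A: v=12, gcd(3,12)=3 -> preserves
  Option B: v=19, gcd(3,19)=1 -> changes
  Option C: v=54, gcd(3,54)=3 -> preserves
  Option D: v=4, gcd(3,4)=1 -> changes
  Option E: v=33, gcd(3,33)=3 -> preserves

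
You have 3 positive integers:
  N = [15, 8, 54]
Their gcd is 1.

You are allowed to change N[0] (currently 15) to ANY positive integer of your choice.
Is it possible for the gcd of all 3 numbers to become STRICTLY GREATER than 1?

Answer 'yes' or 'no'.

Current gcd = 1
gcd of all OTHER numbers (without N[0]=15): gcd([8, 54]) = 2
The new gcd after any change is gcd(2, new_value).
This can be at most 2.
Since 2 > old gcd 1, the gcd CAN increase (e.g., set N[0] = 2).

Answer: yes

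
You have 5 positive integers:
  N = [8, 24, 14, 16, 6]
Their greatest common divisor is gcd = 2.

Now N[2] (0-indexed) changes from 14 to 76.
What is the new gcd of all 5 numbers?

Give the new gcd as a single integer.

Answer: 2

Derivation:
Numbers: [8, 24, 14, 16, 6], gcd = 2
Change: index 2, 14 -> 76
gcd of the OTHER numbers (without index 2): gcd([8, 24, 16, 6]) = 2
New gcd = gcd(g_others, new_val) = gcd(2, 76) = 2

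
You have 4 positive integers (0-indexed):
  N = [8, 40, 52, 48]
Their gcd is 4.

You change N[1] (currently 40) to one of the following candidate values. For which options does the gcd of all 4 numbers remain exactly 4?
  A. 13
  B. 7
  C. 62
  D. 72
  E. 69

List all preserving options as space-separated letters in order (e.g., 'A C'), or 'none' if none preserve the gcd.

Old gcd = 4; gcd of others (without N[1]) = 4
New gcd for candidate v: gcd(4, v). Preserves old gcd iff gcd(4, v) = 4.
  Option A: v=13, gcd(4,13)=1 -> changes
  Option B: v=7, gcd(4,7)=1 -> changes
  Option C: v=62, gcd(4,62)=2 -> changes
  Option D: v=72, gcd(4,72)=4 -> preserves
  Option E: v=69, gcd(4,69)=1 -> changes

Answer: D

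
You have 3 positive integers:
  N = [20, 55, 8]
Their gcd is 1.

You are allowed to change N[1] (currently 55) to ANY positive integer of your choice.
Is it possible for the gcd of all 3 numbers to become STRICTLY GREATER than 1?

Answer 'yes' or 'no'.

Current gcd = 1
gcd of all OTHER numbers (without N[1]=55): gcd([20, 8]) = 4
The new gcd after any change is gcd(4, new_value).
This can be at most 4.
Since 4 > old gcd 1, the gcd CAN increase (e.g., set N[1] = 4).

Answer: yes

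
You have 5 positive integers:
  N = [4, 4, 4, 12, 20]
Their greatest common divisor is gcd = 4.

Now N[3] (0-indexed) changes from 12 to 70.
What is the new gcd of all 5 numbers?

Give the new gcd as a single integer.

Answer: 2

Derivation:
Numbers: [4, 4, 4, 12, 20], gcd = 4
Change: index 3, 12 -> 70
gcd of the OTHER numbers (without index 3): gcd([4, 4, 4, 20]) = 4
New gcd = gcd(g_others, new_val) = gcd(4, 70) = 2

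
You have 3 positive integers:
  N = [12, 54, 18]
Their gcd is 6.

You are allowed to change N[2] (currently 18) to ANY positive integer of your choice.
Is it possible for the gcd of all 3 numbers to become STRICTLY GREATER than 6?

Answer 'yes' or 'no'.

Answer: no

Derivation:
Current gcd = 6
gcd of all OTHER numbers (without N[2]=18): gcd([12, 54]) = 6
The new gcd after any change is gcd(6, new_value).
This can be at most 6.
Since 6 = old gcd 6, the gcd can only stay the same or decrease.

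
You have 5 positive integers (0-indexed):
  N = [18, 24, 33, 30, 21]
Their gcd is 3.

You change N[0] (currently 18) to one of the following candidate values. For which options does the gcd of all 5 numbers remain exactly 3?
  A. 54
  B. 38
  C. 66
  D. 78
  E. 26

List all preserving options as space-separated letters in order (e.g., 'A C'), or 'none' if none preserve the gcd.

Answer: A C D

Derivation:
Old gcd = 3; gcd of others (without N[0]) = 3
New gcd for candidate v: gcd(3, v). Preserves old gcd iff gcd(3, v) = 3.
  Option A: v=54, gcd(3,54)=3 -> preserves
  Option B: v=38, gcd(3,38)=1 -> changes
  Option C: v=66, gcd(3,66)=3 -> preserves
  Option D: v=78, gcd(3,78)=3 -> preserves
  Option E: v=26, gcd(3,26)=1 -> changes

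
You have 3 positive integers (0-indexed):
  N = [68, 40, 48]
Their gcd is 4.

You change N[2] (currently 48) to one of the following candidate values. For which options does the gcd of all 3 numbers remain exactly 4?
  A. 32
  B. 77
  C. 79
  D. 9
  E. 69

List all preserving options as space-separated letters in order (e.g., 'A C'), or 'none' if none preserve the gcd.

Answer: A

Derivation:
Old gcd = 4; gcd of others (without N[2]) = 4
New gcd for candidate v: gcd(4, v). Preserves old gcd iff gcd(4, v) = 4.
  Option A: v=32, gcd(4,32)=4 -> preserves
  Option B: v=77, gcd(4,77)=1 -> changes
  Option C: v=79, gcd(4,79)=1 -> changes
  Option D: v=9, gcd(4,9)=1 -> changes
  Option E: v=69, gcd(4,69)=1 -> changes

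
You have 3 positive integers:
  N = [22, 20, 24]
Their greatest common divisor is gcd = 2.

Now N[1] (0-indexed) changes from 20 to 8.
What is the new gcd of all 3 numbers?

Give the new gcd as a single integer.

Numbers: [22, 20, 24], gcd = 2
Change: index 1, 20 -> 8
gcd of the OTHER numbers (without index 1): gcd([22, 24]) = 2
New gcd = gcd(g_others, new_val) = gcd(2, 8) = 2

Answer: 2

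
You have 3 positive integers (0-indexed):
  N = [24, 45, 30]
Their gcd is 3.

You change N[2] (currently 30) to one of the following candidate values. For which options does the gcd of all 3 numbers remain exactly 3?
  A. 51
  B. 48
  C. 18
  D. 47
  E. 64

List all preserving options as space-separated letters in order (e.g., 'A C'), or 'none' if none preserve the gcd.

Answer: A B C

Derivation:
Old gcd = 3; gcd of others (without N[2]) = 3
New gcd for candidate v: gcd(3, v). Preserves old gcd iff gcd(3, v) = 3.
  Option A: v=51, gcd(3,51)=3 -> preserves
  Option B: v=48, gcd(3,48)=3 -> preserves
  Option C: v=18, gcd(3,18)=3 -> preserves
  Option D: v=47, gcd(3,47)=1 -> changes
  Option E: v=64, gcd(3,64)=1 -> changes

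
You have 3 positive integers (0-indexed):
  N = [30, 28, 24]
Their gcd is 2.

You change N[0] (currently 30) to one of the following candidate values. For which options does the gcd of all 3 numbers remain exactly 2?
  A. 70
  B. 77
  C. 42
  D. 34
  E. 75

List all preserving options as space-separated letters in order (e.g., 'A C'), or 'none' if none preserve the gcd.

Old gcd = 2; gcd of others (without N[0]) = 4
New gcd for candidate v: gcd(4, v). Preserves old gcd iff gcd(4, v) = 2.
  Option A: v=70, gcd(4,70)=2 -> preserves
  Option B: v=77, gcd(4,77)=1 -> changes
  Option C: v=42, gcd(4,42)=2 -> preserves
  Option D: v=34, gcd(4,34)=2 -> preserves
  Option E: v=75, gcd(4,75)=1 -> changes

Answer: A C D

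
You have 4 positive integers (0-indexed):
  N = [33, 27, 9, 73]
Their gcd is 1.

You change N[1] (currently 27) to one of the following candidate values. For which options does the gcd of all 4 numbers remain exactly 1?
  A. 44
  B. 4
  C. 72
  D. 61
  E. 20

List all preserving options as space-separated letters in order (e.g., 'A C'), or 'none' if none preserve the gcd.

Answer: A B C D E

Derivation:
Old gcd = 1; gcd of others (without N[1]) = 1
New gcd for candidate v: gcd(1, v). Preserves old gcd iff gcd(1, v) = 1.
  Option A: v=44, gcd(1,44)=1 -> preserves
  Option B: v=4, gcd(1,4)=1 -> preserves
  Option C: v=72, gcd(1,72)=1 -> preserves
  Option D: v=61, gcd(1,61)=1 -> preserves
  Option E: v=20, gcd(1,20)=1 -> preserves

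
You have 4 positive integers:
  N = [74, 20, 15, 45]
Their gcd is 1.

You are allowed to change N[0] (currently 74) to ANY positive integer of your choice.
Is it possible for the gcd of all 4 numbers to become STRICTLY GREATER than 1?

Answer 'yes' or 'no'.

Current gcd = 1
gcd of all OTHER numbers (without N[0]=74): gcd([20, 15, 45]) = 5
The new gcd after any change is gcd(5, new_value).
This can be at most 5.
Since 5 > old gcd 1, the gcd CAN increase (e.g., set N[0] = 5).

Answer: yes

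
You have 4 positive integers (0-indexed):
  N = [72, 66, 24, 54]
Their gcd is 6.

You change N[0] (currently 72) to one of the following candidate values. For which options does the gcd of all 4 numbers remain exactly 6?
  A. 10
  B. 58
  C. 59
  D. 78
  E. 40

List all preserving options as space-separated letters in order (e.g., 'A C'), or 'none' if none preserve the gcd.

Old gcd = 6; gcd of others (without N[0]) = 6
New gcd for candidate v: gcd(6, v). Preserves old gcd iff gcd(6, v) = 6.
  Option A: v=10, gcd(6,10)=2 -> changes
  Option B: v=58, gcd(6,58)=2 -> changes
  Option C: v=59, gcd(6,59)=1 -> changes
  Option D: v=78, gcd(6,78)=6 -> preserves
  Option E: v=40, gcd(6,40)=2 -> changes

Answer: D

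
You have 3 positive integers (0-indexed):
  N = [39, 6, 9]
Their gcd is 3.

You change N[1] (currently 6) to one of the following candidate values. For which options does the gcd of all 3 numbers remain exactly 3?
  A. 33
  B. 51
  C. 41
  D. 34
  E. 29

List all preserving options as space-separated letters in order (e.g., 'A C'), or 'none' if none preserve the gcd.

Old gcd = 3; gcd of others (without N[1]) = 3
New gcd for candidate v: gcd(3, v). Preserves old gcd iff gcd(3, v) = 3.
  Option A: v=33, gcd(3,33)=3 -> preserves
  Option B: v=51, gcd(3,51)=3 -> preserves
  Option C: v=41, gcd(3,41)=1 -> changes
  Option D: v=34, gcd(3,34)=1 -> changes
  Option E: v=29, gcd(3,29)=1 -> changes

Answer: A B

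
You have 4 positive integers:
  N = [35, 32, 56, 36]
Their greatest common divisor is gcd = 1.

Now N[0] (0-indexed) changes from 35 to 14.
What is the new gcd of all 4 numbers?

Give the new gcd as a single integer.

Numbers: [35, 32, 56, 36], gcd = 1
Change: index 0, 35 -> 14
gcd of the OTHER numbers (without index 0): gcd([32, 56, 36]) = 4
New gcd = gcd(g_others, new_val) = gcd(4, 14) = 2

Answer: 2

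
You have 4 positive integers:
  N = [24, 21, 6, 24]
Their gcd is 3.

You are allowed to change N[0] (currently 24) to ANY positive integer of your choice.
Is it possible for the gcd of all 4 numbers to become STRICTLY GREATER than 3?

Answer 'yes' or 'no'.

Answer: no

Derivation:
Current gcd = 3
gcd of all OTHER numbers (without N[0]=24): gcd([21, 6, 24]) = 3
The new gcd after any change is gcd(3, new_value).
This can be at most 3.
Since 3 = old gcd 3, the gcd can only stay the same or decrease.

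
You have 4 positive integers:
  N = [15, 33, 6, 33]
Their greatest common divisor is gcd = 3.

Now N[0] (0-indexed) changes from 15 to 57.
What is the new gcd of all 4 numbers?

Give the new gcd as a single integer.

Answer: 3

Derivation:
Numbers: [15, 33, 6, 33], gcd = 3
Change: index 0, 15 -> 57
gcd of the OTHER numbers (without index 0): gcd([33, 6, 33]) = 3
New gcd = gcd(g_others, new_val) = gcd(3, 57) = 3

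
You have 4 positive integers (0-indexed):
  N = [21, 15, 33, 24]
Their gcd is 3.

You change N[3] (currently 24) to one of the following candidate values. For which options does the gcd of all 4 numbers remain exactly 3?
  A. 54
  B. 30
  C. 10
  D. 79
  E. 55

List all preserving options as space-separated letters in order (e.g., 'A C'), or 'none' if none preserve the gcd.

Old gcd = 3; gcd of others (without N[3]) = 3
New gcd for candidate v: gcd(3, v). Preserves old gcd iff gcd(3, v) = 3.
  Option A: v=54, gcd(3,54)=3 -> preserves
  Option B: v=30, gcd(3,30)=3 -> preserves
  Option C: v=10, gcd(3,10)=1 -> changes
  Option D: v=79, gcd(3,79)=1 -> changes
  Option E: v=55, gcd(3,55)=1 -> changes

Answer: A B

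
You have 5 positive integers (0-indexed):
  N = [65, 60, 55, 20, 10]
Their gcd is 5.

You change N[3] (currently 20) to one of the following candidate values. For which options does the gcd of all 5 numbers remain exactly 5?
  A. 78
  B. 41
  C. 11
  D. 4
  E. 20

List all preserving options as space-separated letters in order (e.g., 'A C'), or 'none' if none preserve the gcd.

Old gcd = 5; gcd of others (without N[3]) = 5
New gcd for candidate v: gcd(5, v). Preserves old gcd iff gcd(5, v) = 5.
  Option A: v=78, gcd(5,78)=1 -> changes
  Option B: v=41, gcd(5,41)=1 -> changes
  Option C: v=11, gcd(5,11)=1 -> changes
  Option D: v=4, gcd(5,4)=1 -> changes
  Option E: v=20, gcd(5,20)=5 -> preserves

Answer: E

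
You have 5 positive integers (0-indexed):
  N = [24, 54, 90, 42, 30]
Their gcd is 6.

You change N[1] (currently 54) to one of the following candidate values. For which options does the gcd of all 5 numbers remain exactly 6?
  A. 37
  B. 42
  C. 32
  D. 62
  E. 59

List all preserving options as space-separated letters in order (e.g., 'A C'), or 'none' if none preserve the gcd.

Answer: B

Derivation:
Old gcd = 6; gcd of others (without N[1]) = 6
New gcd for candidate v: gcd(6, v). Preserves old gcd iff gcd(6, v) = 6.
  Option A: v=37, gcd(6,37)=1 -> changes
  Option B: v=42, gcd(6,42)=6 -> preserves
  Option C: v=32, gcd(6,32)=2 -> changes
  Option D: v=62, gcd(6,62)=2 -> changes
  Option E: v=59, gcd(6,59)=1 -> changes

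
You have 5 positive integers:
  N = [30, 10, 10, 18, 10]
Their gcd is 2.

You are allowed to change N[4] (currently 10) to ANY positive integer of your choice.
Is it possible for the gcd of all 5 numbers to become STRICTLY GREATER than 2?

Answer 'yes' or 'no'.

Answer: no

Derivation:
Current gcd = 2
gcd of all OTHER numbers (without N[4]=10): gcd([30, 10, 10, 18]) = 2
The new gcd after any change is gcd(2, new_value).
This can be at most 2.
Since 2 = old gcd 2, the gcd can only stay the same or decrease.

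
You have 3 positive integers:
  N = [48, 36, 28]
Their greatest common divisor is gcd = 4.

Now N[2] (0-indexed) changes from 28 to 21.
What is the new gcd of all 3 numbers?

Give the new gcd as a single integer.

Answer: 3

Derivation:
Numbers: [48, 36, 28], gcd = 4
Change: index 2, 28 -> 21
gcd of the OTHER numbers (without index 2): gcd([48, 36]) = 12
New gcd = gcd(g_others, new_val) = gcd(12, 21) = 3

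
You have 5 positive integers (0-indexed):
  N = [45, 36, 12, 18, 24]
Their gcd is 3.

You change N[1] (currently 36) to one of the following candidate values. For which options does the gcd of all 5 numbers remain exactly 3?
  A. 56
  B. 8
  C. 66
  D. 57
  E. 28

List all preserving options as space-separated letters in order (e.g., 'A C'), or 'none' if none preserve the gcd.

Answer: C D

Derivation:
Old gcd = 3; gcd of others (without N[1]) = 3
New gcd for candidate v: gcd(3, v). Preserves old gcd iff gcd(3, v) = 3.
  Option A: v=56, gcd(3,56)=1 -> changes
  Option B: v=8, gcd(3,8)=1 -> changes
  Option C: v=66, gcd(3,66)=3 -> preserves
  Option D: v=57, gcd(3,57)=3 -> preserves
  Option E: v=28, gcd(3,28)=1 -> changes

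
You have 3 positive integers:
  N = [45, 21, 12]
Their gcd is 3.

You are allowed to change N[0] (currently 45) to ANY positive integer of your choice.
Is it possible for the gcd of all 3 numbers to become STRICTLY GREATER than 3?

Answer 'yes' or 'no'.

Current gcd = 3
gcd of all OTHER numbers (without N[0]=45): gcd([21, 12]) = 3
The new gcd after any change is gcd(3, new_value).
This can be at most 3.
Since 3 = old gcd 3, the gcd can only stay the same or decrease.

Answer: no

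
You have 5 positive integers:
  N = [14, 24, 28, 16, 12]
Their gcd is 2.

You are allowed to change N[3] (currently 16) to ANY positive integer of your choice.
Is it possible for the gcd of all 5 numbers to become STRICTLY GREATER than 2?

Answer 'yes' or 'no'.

Answer: no

Derivation:
Current gcd = 2
gcd of all OTHER numbers (without N[3]=16): gcd([14, 24, 28, 12]) = 2
The new gcd after any change is gcd(2, new_value).
This can be at most 2.
Since 2 = old gcd 2, the gcd can only stay the same or decrease.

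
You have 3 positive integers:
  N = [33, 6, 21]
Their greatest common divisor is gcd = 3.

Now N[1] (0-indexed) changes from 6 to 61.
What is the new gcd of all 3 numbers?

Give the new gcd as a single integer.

Numbers: [33, 6, 21], gcd = 3
Change: index 1, 6 -> 61
gcd of the OTHER numbers (without index 1): gcd([33, 21]) = 3
New gcd = gcd(g_others, new_val) = gcd(3, 61) = 1

Answer: 1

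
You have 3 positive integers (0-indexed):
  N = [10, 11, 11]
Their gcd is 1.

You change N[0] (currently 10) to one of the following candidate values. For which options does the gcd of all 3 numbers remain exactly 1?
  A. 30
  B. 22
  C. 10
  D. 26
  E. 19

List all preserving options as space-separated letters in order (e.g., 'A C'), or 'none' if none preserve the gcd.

Answer: A C D E

Derivation:
Old gcd = 1; gcd of others (without N[0]) = 11
New gcd for candidate v: gcd(11, v). Preserves old gcd iff gcd(11, v) = 1.
  Option A: v=30, gcd(11,30)=1 -> preserves
  Option B: v=22, gcd(11,22)=11 -> changes
  Option C: v=10, gcd(11,10)=1 -> preserves
  Option D: v=26, gcd(11,26)=1 -> preserves
  Option E: v=19, gcd(11,19)=1 -> preserves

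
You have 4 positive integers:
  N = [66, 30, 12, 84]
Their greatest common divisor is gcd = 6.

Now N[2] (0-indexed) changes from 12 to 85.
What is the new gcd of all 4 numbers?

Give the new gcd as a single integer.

Answer: 1

Derivation:
Numbers: [66, 30, 12, 84], gcd = 6
Change: index 2, 12 -> 85
gcd of the OTHER numbers (without index 2): gcd([66, 30, 84]) = 6
New gcd = gcd(g_others, new_val) = gcd(6, 85) = 1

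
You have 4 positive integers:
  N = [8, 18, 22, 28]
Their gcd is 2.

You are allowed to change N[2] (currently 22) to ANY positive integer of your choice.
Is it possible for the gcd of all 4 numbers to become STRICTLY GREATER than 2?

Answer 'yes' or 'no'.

Current gcd = 2
gcd of all OTHER numbers (without N[2]=22): gcd([8, 18, 28]) = 2
The new gcd after any change is gcd(2, new_value).
This can be at most 2.
Since 2 = old gcd 2, the gcd can only stay the same or decrease.

Answer: no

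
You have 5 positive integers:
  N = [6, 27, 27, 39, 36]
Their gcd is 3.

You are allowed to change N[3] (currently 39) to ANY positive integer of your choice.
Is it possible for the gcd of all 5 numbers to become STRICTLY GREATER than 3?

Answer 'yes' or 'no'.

Current gcd = 3
gcd of all OTHER numbers (without N[3]=39): gcd([6, 27, 27, 36]) = 3
The new gcd after any change is gcd(3, new_value).
This can be at most 3.
Since 3 = old gcd 3, the gcd can only stay the same or decrease.

Answer: no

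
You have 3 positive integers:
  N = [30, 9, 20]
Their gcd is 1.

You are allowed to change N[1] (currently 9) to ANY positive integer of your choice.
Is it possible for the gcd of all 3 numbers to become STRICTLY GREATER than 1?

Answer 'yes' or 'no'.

Answer: yes

Derivation:
Current gcd = 1
gcd of all OTHER numbers (without N[1]=9): gcd([30, 20]) = 10
The new gcd after any change is gcd(10, new_value).
This can be at most 10.
Since 10 > old gcd 1, the gcd CAN increase (e.g., set N[1] = 10).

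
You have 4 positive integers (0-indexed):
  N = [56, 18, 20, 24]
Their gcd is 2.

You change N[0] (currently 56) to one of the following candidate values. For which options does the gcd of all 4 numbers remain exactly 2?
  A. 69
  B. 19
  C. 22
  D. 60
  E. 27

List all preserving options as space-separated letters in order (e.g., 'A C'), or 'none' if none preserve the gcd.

Answer: C D

Derivation:
Old gcd = 2; gcd of others (without N[0]) = 2
New gcd for candidate v: gcd(2, v). Preserves old gcd iff gcd(2, v) = 2.
  Option A: v=69, gcd(2,69)=1 -> changes
  Option B: v=19, gcd(2,19)=1 -> changes
  Option C: v=22, gcd(2,22)=2 -> preserves
  Option D: v=60, gcd(2,60)=2 -> preserves
  Option E: v=27, gcd(2,27)=1 -> changes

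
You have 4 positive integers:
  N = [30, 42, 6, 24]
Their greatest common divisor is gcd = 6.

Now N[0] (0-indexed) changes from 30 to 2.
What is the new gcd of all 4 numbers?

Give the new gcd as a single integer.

Answer: 2

Derivation:
Numbers: [30, 42, 6, 24], gcd = 6
Change: index 0, 30 -> 2
gcd of the OTHER numbers (without index 0): gcd([42, 6, 24]) = 6
New gcd = gcd(g_others, new_val) = gcd(6, 2) = 2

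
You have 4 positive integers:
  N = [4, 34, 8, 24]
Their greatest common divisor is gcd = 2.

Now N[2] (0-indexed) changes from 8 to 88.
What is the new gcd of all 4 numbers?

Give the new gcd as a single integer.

Answer: 2

Derivation:
Numbers: [4, 34, 8, 24], gcd = 2
Change: index 2, 8 -> 88
gcd of the OTHER numbers (without index 2): gcd([4, 34, 24]) = 2
New gcd = gcd(g_others, new_val) = gcd(2, 88) = 2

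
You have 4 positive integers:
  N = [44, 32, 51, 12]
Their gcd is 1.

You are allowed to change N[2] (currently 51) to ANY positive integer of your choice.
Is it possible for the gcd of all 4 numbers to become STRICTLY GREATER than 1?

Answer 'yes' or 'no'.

Current gcd = 1
gcd of all OTHER numbers (without N[2]=51): gcd([44, 32, 12]) = 4
The new gcd after any change is gcd(4, new_value).
This can be at most 4.
Since 4 > old gcd 1, the gcd CAN increase (e.g., set N[2] = 4).

Answer: yes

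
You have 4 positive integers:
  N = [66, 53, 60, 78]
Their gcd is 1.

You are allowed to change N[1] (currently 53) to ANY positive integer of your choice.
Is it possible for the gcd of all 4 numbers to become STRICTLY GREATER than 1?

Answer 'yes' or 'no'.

Answer: yes

Derivation:
Current gcd = 1
gcd of all OTHER numbers (without N[1]=53): gcd([66, 60, 78]) = 6
The new gcd after any change is gcd(6, new_value).
This can be at most 6.
Since 6 > old gcd 1, the gcd CAN increase (e.g., set N[1] = 6).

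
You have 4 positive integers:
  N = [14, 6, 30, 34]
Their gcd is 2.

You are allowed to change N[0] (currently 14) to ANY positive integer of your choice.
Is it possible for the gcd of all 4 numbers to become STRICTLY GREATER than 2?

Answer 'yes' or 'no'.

Current gcd = 2
gcd of all OTHER numbers (without N[0]=14): gcd([6, 30, 34]) = 2
The new gcd after any change is gcd(2, new_value).
This can be at most 2.
Since 2 = old gcd 2, the gcd can only stay the same or decrease.

Answer: no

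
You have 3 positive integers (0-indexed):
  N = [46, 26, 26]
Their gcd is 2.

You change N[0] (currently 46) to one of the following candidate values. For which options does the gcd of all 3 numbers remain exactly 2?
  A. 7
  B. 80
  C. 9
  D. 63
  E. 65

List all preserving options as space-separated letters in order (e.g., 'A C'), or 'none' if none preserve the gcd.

Answer: B

Derivation:
Old gcd = 2; gcd of others (without N[0]) = 26
New gcd for candidate v: gcd(26, v). Preserves old gcd iff gcd(26, v) = 2.
  Option A: v=7, gcd(26,7)=1 -> changes
  Option B: v=80, gcd(26,80)=2 -> preserves
  Option C: v=9, gcd(26,9)=1 -> changes
  Option D: v=63, gcd(26,63)=1 -> changes
  Option E: v=65, gcd(26,65)=13 -> changes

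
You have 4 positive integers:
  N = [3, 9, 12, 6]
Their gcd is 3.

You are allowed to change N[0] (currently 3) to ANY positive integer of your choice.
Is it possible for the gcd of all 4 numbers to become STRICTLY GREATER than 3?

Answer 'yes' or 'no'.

Current gcd = 3
gcd of all OTHER numbers (without N[0]=3): gcd([9, 12, 6]) = 3
The new gcd after any change is gcd(3, new_value).
This can be at most 3.
Since 3 = old gcd 3, the gcd can only stay the same or decrease.

Answer: no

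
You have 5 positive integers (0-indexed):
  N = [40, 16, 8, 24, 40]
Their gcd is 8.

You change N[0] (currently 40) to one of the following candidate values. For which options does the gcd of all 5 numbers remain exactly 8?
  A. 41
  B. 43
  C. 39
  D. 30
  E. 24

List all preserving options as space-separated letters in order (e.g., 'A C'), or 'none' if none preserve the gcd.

Old gcd = 8; gcd of others (without N[0]) = 8
New gcd for candidate v: gcd(8, v). Preserves old gcd iff gcd(8, v) = 8.
  Option A: v=41, gcd(8,41)=1 -> changes
  Option B: v=43, gcd(8,43)=1 -> changes
  Option C: v=39, gcd(8,39)=1 -> changes
  Option D: v=30, gcd(8,30)=2 -> changes
  Option E: v=24, gcd(8,24)=8 -> preserves

Answer: E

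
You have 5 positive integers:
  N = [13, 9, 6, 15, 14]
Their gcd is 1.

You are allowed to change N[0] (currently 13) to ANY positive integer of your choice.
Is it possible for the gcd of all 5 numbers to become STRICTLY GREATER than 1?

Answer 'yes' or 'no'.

Answer: no

Derivation:
Current gcd = 1
gcd of all OTHER numbers (without N[0]=13): gcd([9, 6, 15, 14]) = 1
The new gcd after any change is gcd(1, new_value).
This can be at most 1.
Since 1 = old gcd 1, the gcd can only stay the same or decrease.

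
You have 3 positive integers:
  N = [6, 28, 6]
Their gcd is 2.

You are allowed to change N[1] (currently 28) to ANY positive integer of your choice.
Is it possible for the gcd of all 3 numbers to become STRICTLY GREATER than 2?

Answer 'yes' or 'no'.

Current gcd = 2
gcd of all OTHER numbers (without N[1]=28): gcd([6, 6]) = 6
The new gcd after any change is gcd(6, new_value).
This can be at most 6.
Since 6 > old gcd 2, the gcd CAN increase (e.g., set N[1] = 6).

Answer: yes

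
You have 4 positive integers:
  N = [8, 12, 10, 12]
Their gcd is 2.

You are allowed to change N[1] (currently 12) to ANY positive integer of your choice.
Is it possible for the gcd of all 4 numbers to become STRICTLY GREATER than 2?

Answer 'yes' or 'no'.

Answer: no

Derivation:
Current gcd = 2
gcd of all OTHER numbers (without N[1]=12): gcd([8, 10, 12]) = 2
The new gcd after any change is gcd(2, new_value).
This can be at most 2.
Since 2 = old gcd 2, the gcd can only stay the same or decrease.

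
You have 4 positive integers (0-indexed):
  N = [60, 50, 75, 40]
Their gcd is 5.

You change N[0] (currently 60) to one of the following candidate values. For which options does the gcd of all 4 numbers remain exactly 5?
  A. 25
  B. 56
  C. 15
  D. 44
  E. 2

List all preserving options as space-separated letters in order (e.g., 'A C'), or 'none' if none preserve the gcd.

Old gcd = 5; gcd of others (without N[0]) = 5
New gcd for candidate v: gcd(5, v). Preserves old gcd iff gcd(5, v) = 5.
  Option A: v=25, gcd(5,25)=5 -> preserves
  Option B: v=56, gcd(5,56)=1 -> changes
  Option C: v=15, gcd(5,15)=5 -> preserves
  Option D: v=44, gcd(5,44)=1 -> changes
  Option E: v=2, gcd(5,2)=1 -> changes

Answer: A C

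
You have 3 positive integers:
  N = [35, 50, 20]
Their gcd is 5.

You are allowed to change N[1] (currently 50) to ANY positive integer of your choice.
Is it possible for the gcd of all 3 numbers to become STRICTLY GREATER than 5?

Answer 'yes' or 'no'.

Current gcd = 5
gcd of all OTHER numbers (without N[1]=50): gcd([35, 20]) = 5
The new gcd after any change is gcd(5, new_value).
This can be at most 5.
Since 5 = old gcd 5, the gcd can only stay the same or decrease.

Answer: no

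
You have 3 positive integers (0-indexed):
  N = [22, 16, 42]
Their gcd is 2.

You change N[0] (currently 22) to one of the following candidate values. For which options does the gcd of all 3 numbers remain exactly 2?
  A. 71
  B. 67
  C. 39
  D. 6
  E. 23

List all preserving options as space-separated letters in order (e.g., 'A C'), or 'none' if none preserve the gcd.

Old gcd = 2; gcd of others (without N[0]) = 2
New gcd for candidate v: gcd(2, v). Preserves old gcd iff gcd(2, v) = 2.
  Option A: v=71, gcd(2,71)=1 -> changes
  Option B: v=67, gcd(2,67)=1 -> changes
  Option C: v=39, gcd(2,39)=1 -> changes
  Option D: v=6, gcd(2,6)=2 -> preserves
  Option E: v=23, gcd(2,23)=1 -> changes

Answer: D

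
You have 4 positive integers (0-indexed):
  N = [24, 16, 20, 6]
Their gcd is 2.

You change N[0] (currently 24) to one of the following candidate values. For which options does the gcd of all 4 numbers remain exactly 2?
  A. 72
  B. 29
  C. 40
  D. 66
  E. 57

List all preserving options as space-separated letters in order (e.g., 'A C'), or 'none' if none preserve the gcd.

Old gcd = 2; gcd of others (without N[0]) = 2
New gcd for candidate v: gcd(2, v). Preserves old gcd iff gcd(2, v) = 2.
  Option A: v=72, gcd(2,72)=2 -> preserves
  Option B: v=29, gcd(2,29)=1 -> changes
  Option C: v=40, gcd(2,40)=2 -> preserves
  Option D: v=66, gcd(2,66)=2 -> preserves
  Option E: v=57, gcd(2,57)=1 -> changes

Answer: A C D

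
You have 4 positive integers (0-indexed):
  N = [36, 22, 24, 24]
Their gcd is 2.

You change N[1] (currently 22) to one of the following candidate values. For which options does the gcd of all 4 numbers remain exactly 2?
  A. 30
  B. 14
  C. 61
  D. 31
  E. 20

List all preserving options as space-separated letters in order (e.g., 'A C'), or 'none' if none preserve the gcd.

Answer: B

Derivation:
Old gcd = 2; gcd of others (without N[1]) = 12
New gcd for candidate v: gcd(12, v). Preserves old gcd iff gcd(12, v) = 2.
  Option A: v=30, gcd(12,30)=6 -> changes
  Option B: v=14, gcd(12,14)=2 -> preserves
  Option C: v=61, gcd(12,61)=1 -> changes
  Option D: v=31, gcd(12,31)=1 -> changes
  Option E: v=20, gcd(12,20)=4 -> changes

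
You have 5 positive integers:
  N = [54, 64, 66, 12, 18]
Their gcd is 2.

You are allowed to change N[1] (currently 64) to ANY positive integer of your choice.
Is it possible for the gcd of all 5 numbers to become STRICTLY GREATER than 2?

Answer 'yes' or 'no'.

Answer: yes

Derivation:
Current gcd = 2
gcd of all OTHER numbers (without N[1]=64): gcd([54, 66, 12, 18]) = 6
The new gcd after any change is gcd(6, new_value).
This can be at most 6.
Since 6 > old gcd 2, the gcd CAN increase (e.g., set N[1] = 6).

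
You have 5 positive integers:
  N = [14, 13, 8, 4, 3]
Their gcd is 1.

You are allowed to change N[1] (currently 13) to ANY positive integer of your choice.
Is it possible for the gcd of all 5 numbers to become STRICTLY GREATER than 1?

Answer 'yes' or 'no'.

Current gcd = 1
gcd of all OTHER numbers (without N[1]=13): gcd([14, 8, 4, 3]) = 1
The new gcd after any change is gcd(1, new_value).
This can be at most 1.
Since 1 = old gcd 1, the gcd can only stay the same or decrease.

Answer: no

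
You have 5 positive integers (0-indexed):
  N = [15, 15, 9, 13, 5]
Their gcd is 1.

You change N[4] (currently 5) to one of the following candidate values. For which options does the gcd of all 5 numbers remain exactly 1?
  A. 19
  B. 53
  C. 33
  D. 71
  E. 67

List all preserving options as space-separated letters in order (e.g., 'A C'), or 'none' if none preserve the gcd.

Answer: A B C D E

Derivation:
Old gcd = 1; gcd of others (without N[4]) = 1
New gcd for candidate v: gcd(1, v). Preserves old gcd iff gcd(1, v) = 1.
  Option A: v=19, gcd(1,19)=1 -> preserves
  Option B: v=53, gcd(1,53)=1 -> preserves
  Option C: v=33, gcd(1,33)=1 -> preserves
  Option D: v=71, gcd(1,71)=1 -> preserves
  Option E: v=67, gcd(1,67)=1 -> preserves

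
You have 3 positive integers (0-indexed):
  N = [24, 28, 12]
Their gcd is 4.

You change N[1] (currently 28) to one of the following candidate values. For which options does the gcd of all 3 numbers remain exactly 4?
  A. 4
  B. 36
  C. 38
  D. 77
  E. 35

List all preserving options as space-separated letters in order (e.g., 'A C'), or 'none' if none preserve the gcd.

Old gcd = 4; gcd of others (without N[1]) = 12
New gcd for candidate v: gcd(12, v). Preserves old gcd iff gcd(12, v) = 4.
  Option A: v=4, gcd(12,4)=4 -> preserves
  Option B: v=36, gcd(12,36)=12 -> changes
  Option C: v=38, gcd(12,38)=2 -> changes
  Option D: v=77, gcd(12,77)=1 -> changes
  Option E: v=35, gcd(12,35)=1 -> changes

Answer: A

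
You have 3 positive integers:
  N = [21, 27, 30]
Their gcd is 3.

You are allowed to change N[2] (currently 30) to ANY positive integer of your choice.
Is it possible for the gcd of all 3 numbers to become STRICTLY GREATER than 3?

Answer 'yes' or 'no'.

Answer: no

Derivation:
Current gcd = 3
gcd of all OTHER numbers (without N[2]=30): gcd([21, 27]) = 3
The new gcd after any change is gcd(3, new_value).
This can be at most 3.
Since 3 = old gcd 3, the gcd can only stay the same or decrease.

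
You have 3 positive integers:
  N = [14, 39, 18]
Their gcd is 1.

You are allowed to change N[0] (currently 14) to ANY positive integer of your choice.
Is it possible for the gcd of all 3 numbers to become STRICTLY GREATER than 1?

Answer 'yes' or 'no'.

Answer: yes

Derivation:
Current gcd = 1
gcd of all OTHER numbers (without N[0]=14): gcd([39, 18]) = 3
The new gcd after any change is gcd(3, new_value).
This can be at most 3.
Since 3 > old gcd 1, the gcd CAN increase (e.g., set N[0] = 3).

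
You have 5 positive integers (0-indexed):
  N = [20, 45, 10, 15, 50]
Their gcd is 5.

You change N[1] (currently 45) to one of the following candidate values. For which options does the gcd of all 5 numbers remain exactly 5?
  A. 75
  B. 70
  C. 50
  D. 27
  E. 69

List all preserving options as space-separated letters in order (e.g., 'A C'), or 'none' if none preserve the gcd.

Answer: A B C

Derivation:
Old gcd = 5; gcd of others (without N[1]) = 5
New gcd for candidate v: gcd(5, v). Preserves old gcd iff gcd(5, v) = 5.
  Option A: v=75, gcd(5,75)=5 -> preserves
  Option B: v=70, gcd(5,70)=5 -> preserves
  Option C: v=50, gcd(5,50)=5 -> preserves
  Option D: v=27, gcd(5,27)=1 -> changes
  Option E: v=69, gcd(5,69)=1 -> changes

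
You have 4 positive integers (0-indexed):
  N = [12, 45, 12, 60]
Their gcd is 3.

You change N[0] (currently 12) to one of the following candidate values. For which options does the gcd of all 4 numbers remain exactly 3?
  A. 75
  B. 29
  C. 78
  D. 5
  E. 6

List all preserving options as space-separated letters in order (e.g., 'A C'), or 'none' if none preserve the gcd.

Answer: A C E

Derivation:
Old gcd = 3; gcd of others (without N[0]) = 3
New gcd for candidate v: gcd(3, v). Preserves old gcd iff gcd(3, v) = 3.
  Option A: v=75, gcd(3,75)=3 -> preserves
  Option B: v=29, gcd(3,29)=1 -> changes
  Option C: v=78, gcd(3,78)=3 -> preserves
  Option D: v=5, gcd(3,5)=1 -> changes
  Option E: v=6, gcd(3,6)=3 -> preserves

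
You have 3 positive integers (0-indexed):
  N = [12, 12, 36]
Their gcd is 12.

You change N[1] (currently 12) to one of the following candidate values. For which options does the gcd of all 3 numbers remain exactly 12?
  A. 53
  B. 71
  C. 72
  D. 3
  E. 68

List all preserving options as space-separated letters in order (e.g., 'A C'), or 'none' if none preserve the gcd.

Old gcd = 12; gcd of others (without N[1]) = 12
New gcd for candidate v: gcd(12, v). Preserves old gcd iff gcd(12, v) = 12.
  Option A: v=53, gcd(12,53)=1 -> changes
  Option B: v=71, gcd(12,71)=1 -> changes
  Option C: v=72, gcd(12,72)=12 -> preserves
  Option D: v=3, gcd(12,3)=3 -> changes
  Option E: v=68, gcd(12,68)=4 -> changes

Answer: C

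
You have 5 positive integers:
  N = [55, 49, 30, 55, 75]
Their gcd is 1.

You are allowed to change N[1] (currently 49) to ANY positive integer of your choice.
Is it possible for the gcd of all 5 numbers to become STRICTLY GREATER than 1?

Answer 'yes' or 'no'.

Answer: yes

Derivation:
Current gcd = 1
gcd of all OTHER numbers (without N[1]=49): gcd([55, 30, 55, 75]) = 5
The new gcd after any change is gcd(5, new_value).
This can be at most 5.
Since 5 > old gcd 1, the gcd CAN increase (e.g., set N[1] = 5).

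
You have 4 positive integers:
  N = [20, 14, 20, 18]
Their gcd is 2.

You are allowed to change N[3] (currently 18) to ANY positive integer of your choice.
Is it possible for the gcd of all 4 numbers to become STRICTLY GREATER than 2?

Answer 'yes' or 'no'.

Current gcd = 2
gcd of all OTHER numbers (without N[3]=18): gcd([20, 14, 20]) = 2
The new gcd after any change is gcd(2, new_value).
This can be at most 2.
Since 2 = old gcd 2, the gcd can only stay the same or decrease.

Answer: no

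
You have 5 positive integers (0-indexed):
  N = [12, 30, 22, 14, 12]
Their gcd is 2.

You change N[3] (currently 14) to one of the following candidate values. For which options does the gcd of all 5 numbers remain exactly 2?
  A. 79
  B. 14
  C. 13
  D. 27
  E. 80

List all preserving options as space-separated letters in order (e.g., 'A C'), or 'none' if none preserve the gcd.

Old gcd = 2; gcd of others (without N[3]) = 2
New gcd for candidate v: gcd(2, v). Preserves old gcd iff gcd(2, v) = 2.
  Option A: v=79, gcd(2,79)=1 -> changes
  Option B: v=14, gcd(2,14)=2 -> preserves
  Option C: v=13, gcd(2,13)=1 -> changes
  Option D: v=27, gcd(2,27)=1 -> changes
  Option E: v=80, gcd(2,80)=2 -> preserves

Answer: B E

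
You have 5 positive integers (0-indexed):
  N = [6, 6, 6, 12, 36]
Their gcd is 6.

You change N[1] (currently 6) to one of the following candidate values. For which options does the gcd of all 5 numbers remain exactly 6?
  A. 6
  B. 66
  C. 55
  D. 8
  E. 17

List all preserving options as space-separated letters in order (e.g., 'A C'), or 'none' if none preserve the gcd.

Old gcd = 6; gcd of others (without N[1]) = 6
New gcd for candidate v: gcd(6, v). Preserves old gcd iff gcd(6, v) = 6.
  Option A: v=6, gcd(6,6)=6 -> preserves
  Option B: v=66, gcd(6,66)=6 -> preserves
  Option C: v=55, gcd(6,55)=1 -> changes
  Option D: v=8, gcd(6,8)=2 -> changes
  Option E: v=17, gcd(6,17)=1 -> changes

Answer: A B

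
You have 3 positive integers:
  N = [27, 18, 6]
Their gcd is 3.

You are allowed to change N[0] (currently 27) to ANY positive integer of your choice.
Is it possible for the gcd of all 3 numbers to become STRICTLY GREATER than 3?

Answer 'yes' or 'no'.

Current gcd = 3
gcd of all OTHER numbers (without N[0]=27): gcd([18, 6]) = 6
The new gcd after any change is gcd(6, new_value).
This can be at most 6.
Since 6 > old gcd 3, the gcd CAN increase (e.g., set N[0] = 6).

Answer: yes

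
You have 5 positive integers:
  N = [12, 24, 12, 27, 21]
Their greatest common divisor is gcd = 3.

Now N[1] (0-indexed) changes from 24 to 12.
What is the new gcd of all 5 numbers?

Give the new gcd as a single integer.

Numbers: [12, 24, 12, 27, 21], gcd = 3
Change: index 1, 24 -> 12
gcd of the OTHER numbers (without index 1): gcd([12, 12, 27, 21]) = 3
New gcd = gcd(g_others, new_val) = gcd(3, 12) = 3

Answer: 3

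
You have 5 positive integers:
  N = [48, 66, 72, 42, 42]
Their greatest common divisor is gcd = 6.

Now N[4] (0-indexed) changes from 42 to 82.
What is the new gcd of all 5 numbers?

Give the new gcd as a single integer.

Answer: 2

Derivation:
Numbers: [48, 66, 72, 42, 42], gcd = 6
Change: index 4, 42 -> 82
gcd of the OTHER numbers (without index 4): gcd([48, 66, 72, 42]) = 6
New gcd = gcd(g_others, new_val) = gcd(6, 82) = 2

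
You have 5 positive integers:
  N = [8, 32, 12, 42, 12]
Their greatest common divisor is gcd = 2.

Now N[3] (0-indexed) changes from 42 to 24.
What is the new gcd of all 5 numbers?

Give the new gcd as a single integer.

Numbers: [8, 32, 12, 42, 12], gcd = 2
Change: index 3, 42 -> 24
gcd of the OTHER numbers (without index 3): gcd([8, 32, 12, 12]) = 4
New gcd = gcd(g_others, new_val) = gcd(4, 24) = 4

Answer: 4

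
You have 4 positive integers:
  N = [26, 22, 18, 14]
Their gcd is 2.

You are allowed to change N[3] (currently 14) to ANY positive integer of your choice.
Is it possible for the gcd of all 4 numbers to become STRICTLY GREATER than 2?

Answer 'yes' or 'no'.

Answer: no

Derivation:
Current gcd = 2
gcd of all OTHER numbers (without N[3]=14): gcd([26, 22, 18]) = 2
The new gcd after any change is gcd(2, new_value).
This can be at most 2.
Since 2 = old gcd 2, the gcd can only stay the same or decrease.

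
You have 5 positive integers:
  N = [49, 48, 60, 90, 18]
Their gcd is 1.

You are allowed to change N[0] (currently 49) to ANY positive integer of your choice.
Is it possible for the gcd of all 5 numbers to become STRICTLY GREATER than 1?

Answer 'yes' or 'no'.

Answer: yes

Derivation:
Current gcd = 1
gcd of all OTHER numbers (without N[0]=49): gcd([48, 60, 90, 18]) = 6
The new gcd after any change is gcd(6, new_value).
This can be at most 6.
Since 6 > old gcd 1, the gcd CAN increase (e.g., set N[0] = 6).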